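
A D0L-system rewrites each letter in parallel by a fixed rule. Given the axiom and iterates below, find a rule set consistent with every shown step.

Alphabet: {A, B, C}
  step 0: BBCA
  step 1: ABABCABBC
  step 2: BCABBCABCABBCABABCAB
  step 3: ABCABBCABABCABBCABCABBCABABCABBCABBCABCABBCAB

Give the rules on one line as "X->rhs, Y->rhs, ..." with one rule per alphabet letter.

  step 2 ⇒ step 3: BCABBCABCABBCABABCAB ⇒ AB·CAB·BC·AB·AB·CAB·BC·AB·CAB·BC·AB·AB·CAB·BC·AB·BC·AB·CAB·BC·AB
    A ↦ BC
    B ↦ AB
    C ↦ CAB

A->BC, B->AB, C->CAB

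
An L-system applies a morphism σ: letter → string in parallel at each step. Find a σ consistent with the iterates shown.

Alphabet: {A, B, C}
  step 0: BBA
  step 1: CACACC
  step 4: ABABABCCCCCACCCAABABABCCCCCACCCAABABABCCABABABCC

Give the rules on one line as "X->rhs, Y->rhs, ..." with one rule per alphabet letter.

  step 0 ⇒ step 1: BBA ⇒ CA·CA·CC
    A ↦ CC
    B ↦ CA
    C ↦ AB  (constrained at step 1)

A->CC, B->CA, C->AB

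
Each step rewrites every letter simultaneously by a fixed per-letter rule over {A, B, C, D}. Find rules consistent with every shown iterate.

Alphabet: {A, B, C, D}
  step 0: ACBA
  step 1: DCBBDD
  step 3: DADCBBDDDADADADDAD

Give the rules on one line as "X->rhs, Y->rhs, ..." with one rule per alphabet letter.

  step 0 ⇒ step 1: ACBA ⇒ D·CBB·D·D
    A ↦ D
    B ↦ D
    C ↦ CBB
    D ↦ DA  (constrained at step 1)

A->D, B->D, C->CBB, D->DA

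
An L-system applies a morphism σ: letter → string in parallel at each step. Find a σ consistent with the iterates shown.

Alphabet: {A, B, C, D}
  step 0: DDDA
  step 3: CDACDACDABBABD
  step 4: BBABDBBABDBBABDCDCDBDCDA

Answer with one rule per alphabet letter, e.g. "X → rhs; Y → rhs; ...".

A->BD, B->CD, C->BB, D->A

  step 3 ⇒ step 4: CDACDACDABBABD ⇒ BB·A·BD·BB·A·BD·BB·A·BD·CD·CD·BD·CD·A
    A ↦ BD
    B ↦ CD
    C ↦ BB
    D ↦ A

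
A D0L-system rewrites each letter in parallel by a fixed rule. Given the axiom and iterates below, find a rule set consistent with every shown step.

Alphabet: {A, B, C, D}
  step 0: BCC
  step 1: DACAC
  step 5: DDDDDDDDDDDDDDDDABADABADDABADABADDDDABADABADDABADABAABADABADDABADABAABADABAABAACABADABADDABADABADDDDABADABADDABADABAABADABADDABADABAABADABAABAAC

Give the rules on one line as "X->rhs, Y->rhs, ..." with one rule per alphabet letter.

  step 0 ⇒ step 1: BCC ⇒ D·AC·AC
    B ↦ D
    C ↦ AC
    A ↦ ABA  (constrained at step 1)
    D ↦ DD  (constrained at step 1)

A->ABA, B->D, C->AC, D->DD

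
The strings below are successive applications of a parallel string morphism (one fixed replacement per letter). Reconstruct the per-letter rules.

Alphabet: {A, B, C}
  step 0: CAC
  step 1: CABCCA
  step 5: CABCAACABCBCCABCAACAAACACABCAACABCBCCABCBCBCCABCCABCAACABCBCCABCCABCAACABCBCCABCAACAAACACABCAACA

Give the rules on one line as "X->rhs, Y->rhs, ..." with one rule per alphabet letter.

  step 0 ⇒ step 1: CAC ⇒ CA·BC·CA
    A ↦ BC
    C ↦ CA
    B ↦ AA  (constrained at step 1)

A->BC, B->AA, C->CA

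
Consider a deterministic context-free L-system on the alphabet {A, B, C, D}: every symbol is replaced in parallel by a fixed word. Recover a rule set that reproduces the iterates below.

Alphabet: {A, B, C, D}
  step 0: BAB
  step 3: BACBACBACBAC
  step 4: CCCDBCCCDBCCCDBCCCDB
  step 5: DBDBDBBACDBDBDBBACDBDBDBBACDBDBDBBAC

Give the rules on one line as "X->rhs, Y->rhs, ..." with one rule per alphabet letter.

A->CC, B->C, C->DB, D->BA

  step 4 ⇒ step 5: CCCDBCCCDBCCCDBCCCDB ⇒ DB·DB·DB·BA·C·DB·DB·DB·BA·C·DB·DB·DB·BA·C·DB·DB·DB·BA·C
    B ↦ C
    C ↦ DB
    D ↦ BA
  step 3 ⇒ step 4: BACBACBACBAC ⇒ C·CC·DB·C·CC·DB·C·CC·DB·C·CC·DB
    A ↦ CC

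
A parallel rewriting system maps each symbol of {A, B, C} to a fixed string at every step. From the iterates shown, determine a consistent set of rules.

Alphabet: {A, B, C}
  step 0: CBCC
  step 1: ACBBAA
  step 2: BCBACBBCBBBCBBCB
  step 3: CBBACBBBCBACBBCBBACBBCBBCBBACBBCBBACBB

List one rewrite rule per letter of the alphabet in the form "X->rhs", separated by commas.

  step 2 ⇒ step 3: BCBACBBCBBBCBBCB ⇒ CBB·A·CBB·BCB·A·CBB·CBB·A·CBB·CBB·CBB·A·CBB·CBB·A·CBB
    A ↦ BCB
    B ↦ CBB
    C ↦ A

A->BCB, B->CBB, C->A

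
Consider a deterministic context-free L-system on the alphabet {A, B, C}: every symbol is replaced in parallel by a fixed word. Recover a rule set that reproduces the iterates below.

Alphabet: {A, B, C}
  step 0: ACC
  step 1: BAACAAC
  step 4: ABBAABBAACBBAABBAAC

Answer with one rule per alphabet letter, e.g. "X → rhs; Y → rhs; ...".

  step 0 ⇒ step 1: ACC ⇒ B·AAC·AAC
    A ↦ B
    C ↦ AAC
    B ↦ A  (constrained at step 1)

A->B, B->A, C->AAC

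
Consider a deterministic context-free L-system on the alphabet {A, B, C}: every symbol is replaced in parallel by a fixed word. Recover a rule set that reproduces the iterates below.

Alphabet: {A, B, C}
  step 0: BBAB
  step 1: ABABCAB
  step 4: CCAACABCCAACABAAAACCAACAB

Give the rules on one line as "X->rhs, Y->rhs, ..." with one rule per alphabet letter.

A->C, B->AB, C->AA

  step 0 ⇒ step 1: BBAB ⇒ AB·AB·C·AB
    A ↦ C
    B ↦ AB
    C ↦ AA  (constrained at step 1)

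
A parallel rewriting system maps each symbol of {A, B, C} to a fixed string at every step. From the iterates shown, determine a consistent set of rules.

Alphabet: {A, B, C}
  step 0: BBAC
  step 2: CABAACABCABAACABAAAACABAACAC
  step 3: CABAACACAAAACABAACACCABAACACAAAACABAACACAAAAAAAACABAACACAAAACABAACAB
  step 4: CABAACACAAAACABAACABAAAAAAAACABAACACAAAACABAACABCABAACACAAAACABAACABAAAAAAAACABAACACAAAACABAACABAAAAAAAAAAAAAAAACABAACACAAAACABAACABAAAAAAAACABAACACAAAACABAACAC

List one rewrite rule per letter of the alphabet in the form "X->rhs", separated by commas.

A->AA, B->CAC, C->CAB

  step 3 ⇒ step 4: CABAACACAAAACABAACACCABAACACAAAACABAACACAAAAAAAACABAACACAAAACABAACAB ⇒ CAB·AA·CAC·AA·AA·CAB·AA·CAB·AA·AA·AA·AA·CAB·AA·CAC·AA·AA·CAB·AA·CAB·CAB·AA·CAC·AA·AA·CAB·AA·CAB·AA·AA·AA·AA·CAB·AA·CAC·AA·AA·CAB·AA·CAB·AA·AA·AA·AA·AA·AA·AA·AA·CAB·AA·CAC·AA·AA·CAB·AA·CAB·AA·AA·AA·AA·CAB·AA·CAC·AA·AA·CAB·AA·CAC
    A ↦ AA
    B ↦ CAC
    C ↦ CAB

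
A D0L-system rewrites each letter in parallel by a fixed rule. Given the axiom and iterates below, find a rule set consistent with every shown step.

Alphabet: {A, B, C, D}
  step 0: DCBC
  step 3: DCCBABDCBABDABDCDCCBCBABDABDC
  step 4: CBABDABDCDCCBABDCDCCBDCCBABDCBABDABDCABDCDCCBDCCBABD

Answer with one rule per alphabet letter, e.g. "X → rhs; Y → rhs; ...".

  step 3 ⇒ step 4: DCCBABDCBABDABDCDCCBCBABDABDC ⇒ CB·ABD·ABD·C·D·C·CB·ABD·C·D·C·CB·D·C·CB·ABD·CB·ABD·ABD·C·ABD·C·D·C·CB·D·C·CB·ABD
    A ↦ D
    B ↦ C
    C ↦ ABD
    D ↦ CB

A->D, B->C, C->ABD, D->CB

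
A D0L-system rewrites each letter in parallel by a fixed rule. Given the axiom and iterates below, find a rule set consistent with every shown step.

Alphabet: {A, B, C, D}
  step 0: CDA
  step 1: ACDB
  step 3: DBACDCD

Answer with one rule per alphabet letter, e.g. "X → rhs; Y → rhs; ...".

A->B, B->D, C->A, D->CD

  step 0 ⇒ step 1: CDA ⇒ A·CD·B
    A ↦ B
    C ↦ A
    D ↦ CD
    B ↦ D  (constrained at step 1)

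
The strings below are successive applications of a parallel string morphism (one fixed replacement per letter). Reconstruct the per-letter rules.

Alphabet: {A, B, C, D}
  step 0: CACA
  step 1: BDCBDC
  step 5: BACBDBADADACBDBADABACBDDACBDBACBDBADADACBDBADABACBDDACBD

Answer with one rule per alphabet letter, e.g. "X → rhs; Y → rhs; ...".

A->C, B->BA, C->BD, D->DA

  step 0 ⇒ step 1: CACA ⇒ BD·C·BD·C
    A ↦ C
    C ↦ BD
    B ↦ BA  (constrained at step 1)
    D ↦ DA  (constrained at step 1)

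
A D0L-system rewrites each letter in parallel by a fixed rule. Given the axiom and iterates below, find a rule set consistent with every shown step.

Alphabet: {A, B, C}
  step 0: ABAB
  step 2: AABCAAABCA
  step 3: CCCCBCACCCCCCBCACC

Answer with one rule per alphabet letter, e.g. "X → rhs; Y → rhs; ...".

A->CC, B->BC, C->A

  step 2 ⇒ step 3: AABCAAABCA ⇒ CC·CC·BC·A·CC·CC·CC·BC·A·CC
    A ↦ CC
    B ↦ BC
    C ↦ A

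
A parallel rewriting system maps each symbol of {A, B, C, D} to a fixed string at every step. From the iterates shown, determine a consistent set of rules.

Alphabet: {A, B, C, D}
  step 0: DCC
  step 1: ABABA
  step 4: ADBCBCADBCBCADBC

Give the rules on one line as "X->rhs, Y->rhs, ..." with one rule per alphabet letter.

A->BC, B->D, C->BA, D->A

  step 0 ⇒ step 1: DCC ⇒ A·BA·BA
    C ↦ BA
    D ↦ A
    A ↦ BC  (constrained at step 1)
    B ↦ D  (constrained at step 1)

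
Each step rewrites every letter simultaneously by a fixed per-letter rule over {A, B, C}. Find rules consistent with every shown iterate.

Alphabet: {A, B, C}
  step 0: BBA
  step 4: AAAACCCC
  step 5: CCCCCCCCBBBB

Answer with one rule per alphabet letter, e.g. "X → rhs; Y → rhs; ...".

A->CC, B->A, C->B

  step 4 ⇒ step 5: AAAACCCC ⇒ CC·CC·CC·CC·B·B·B·B
    A ↦ CC
    C ↦ B
    B ↦ A  (constrained at step 0)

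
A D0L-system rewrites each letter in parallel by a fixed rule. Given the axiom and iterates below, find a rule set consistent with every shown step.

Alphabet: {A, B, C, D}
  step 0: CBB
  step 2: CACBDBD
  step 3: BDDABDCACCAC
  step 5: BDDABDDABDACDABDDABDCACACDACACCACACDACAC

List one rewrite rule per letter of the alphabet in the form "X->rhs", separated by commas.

A->DA, B->C, C->BD, D->AC

  step 2 ⇒ step 3: CACBDBD ⇒ BD·DA·BD·C·AC·C·AC
    A ↦ DA
    B ↦ C
    C ↦ BD
    D ↦ AC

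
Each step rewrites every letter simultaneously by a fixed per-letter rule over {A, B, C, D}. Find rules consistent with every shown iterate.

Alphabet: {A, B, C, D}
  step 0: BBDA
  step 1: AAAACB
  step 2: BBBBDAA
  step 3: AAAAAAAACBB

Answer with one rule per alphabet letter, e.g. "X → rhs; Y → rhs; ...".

  step 2 ⇒ step 3: BBBBDAA ⇒ AA·AA·AA·AA·C·B·B
    A ↦ B
    B ↦ AA
    D ↦ C
  step 1 ⇒ step 2: AAAACB ⇒ B·B·B·B·D·AA
    C ↦ D

A->B, B->AA, C->D, D->C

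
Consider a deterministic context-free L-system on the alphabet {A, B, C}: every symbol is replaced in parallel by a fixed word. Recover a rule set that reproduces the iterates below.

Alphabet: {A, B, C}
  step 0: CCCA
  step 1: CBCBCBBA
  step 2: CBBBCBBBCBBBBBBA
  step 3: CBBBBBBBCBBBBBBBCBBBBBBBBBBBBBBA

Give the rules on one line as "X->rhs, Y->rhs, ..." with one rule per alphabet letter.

  step 2 ⇒ step 3: CBBBCBBBCBBBBBBA ⇒ CB·BB·BB·BB·CB·BB·BB·BB·CB·BB·BB·BB·BB·BB·BB·BA
    A ↦ BA
    B ↦ BB
    C ↦ CB

A->BA, B->BB, C->CB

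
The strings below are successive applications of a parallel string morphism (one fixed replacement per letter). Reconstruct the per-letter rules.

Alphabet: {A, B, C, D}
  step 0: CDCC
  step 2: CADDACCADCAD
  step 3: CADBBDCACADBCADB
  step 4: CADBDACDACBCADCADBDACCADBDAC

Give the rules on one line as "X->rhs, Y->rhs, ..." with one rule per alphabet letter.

A->D, B->DAC, C->CA, D->B

  step 3 ⇒ step 4: CADBBDCACADBCADB ⇒ CA·D·B·DAC·DAC·B·CA·D·CA·D·B·DAC·CA·D·B·DAC
    A ↦ D
    B ↦ DAC
    C ↦ CA
    D ↦ B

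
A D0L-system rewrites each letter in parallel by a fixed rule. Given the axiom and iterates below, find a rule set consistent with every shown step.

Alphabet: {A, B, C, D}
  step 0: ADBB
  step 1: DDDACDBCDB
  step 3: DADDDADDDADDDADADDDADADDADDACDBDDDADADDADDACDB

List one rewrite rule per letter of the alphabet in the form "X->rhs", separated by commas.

  step 0 ⇒ step 1: ADBB ⇒ DD·DA·CDB·CDB
    A ↦ DD
    B ↦ CDB
    D ↦ DA
    C ↦ AD  (constrained at step 1)

A->DD, B->CDB, C->AD, D->DA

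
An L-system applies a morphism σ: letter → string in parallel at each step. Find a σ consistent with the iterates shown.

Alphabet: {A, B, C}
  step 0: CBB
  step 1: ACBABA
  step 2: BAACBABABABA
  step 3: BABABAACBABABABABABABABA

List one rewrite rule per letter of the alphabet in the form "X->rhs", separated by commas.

A->BA, B->BA, C->AC

  step 2 ⇒ step 3: BAACBABABABA ⇒ BA·BA·BA·AC·BA·BA·BA·BA·BA·BA·BA·BA
    A ↦ BA
    B ↦ BA
    C ↦ AC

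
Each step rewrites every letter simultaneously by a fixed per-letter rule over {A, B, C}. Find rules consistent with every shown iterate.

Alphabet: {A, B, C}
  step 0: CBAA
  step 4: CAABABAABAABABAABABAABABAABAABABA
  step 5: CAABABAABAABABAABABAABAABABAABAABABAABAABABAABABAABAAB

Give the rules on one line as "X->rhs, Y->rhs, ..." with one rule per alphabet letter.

A->AB, B->A, C->CA

  step 4 ⇒ step 5: CAABABAABAABABAABABAABABAABAABABA ⇒ CA·AB·AB·A·AB·A·AB·AB·A·AB·AB·A·AB·A·AB·AB·A·AB·A·AB·AB·A·AB·A·AB·AB·A·AB·AB·A·AB·A·AB
    A ↦ AB
    B ↦ A
    C ↦ CA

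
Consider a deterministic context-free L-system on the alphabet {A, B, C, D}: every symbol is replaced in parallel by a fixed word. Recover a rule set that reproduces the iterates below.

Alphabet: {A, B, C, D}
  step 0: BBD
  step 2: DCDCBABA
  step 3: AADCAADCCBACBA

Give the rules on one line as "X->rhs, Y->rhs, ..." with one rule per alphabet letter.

A->BA, B->C, C->DC, D->AA

  step 2 ⇒ step 3: DCDCBABA ⇒ AA·DC·AA·DC·C·BA·C·BA
    A ↦ BA
    B ↦ C
    C ↦ DC
    D ↦ AA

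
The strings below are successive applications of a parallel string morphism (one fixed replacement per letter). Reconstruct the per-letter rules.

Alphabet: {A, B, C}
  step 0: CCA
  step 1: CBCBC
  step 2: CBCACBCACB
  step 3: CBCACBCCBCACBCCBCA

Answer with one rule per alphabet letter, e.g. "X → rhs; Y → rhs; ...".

  step 2 ⇒ step 3: CBCACBCACB ⇒ CB·CA·CB·C·CB·CA·CB·C·CB·CA
    A ↦ C
    B ↦ CA
    C ↦ CB

A->C, B->CA, C->CB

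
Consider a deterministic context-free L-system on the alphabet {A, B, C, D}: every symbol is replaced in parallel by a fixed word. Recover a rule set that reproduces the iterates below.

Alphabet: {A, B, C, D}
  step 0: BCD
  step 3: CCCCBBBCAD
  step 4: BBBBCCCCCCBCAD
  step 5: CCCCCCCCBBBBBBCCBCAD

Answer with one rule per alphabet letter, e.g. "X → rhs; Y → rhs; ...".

A->C, B->CC, C->B, D->AD

  step 4 ⇒ step 5: BBBBCCCCCCBCAD ⇒ CC·CC·CC·CC·B·B·B·B·B·B·CC·B·C·AD
    A ↦ C
    B ↦ CC
    C ↦ B
    D ↦ AD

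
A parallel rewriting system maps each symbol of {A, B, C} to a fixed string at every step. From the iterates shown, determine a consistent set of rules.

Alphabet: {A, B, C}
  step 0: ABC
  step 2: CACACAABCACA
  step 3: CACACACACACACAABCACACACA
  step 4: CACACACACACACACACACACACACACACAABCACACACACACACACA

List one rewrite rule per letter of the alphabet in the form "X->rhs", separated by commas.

A->CA, B->AB, C->CA

  step 3 ⇒ step 4: CACACACACACACAABCACACACA ⇒ CA·CA·CA·CA·CA·CA·CA·CA·CA·CA·CA·CA·CA·CA·CA·AB·CA·CA·CA·CA·CA·CA·CA·CA
    A ↦ CA
    B ↦ AB
    C ↦ CA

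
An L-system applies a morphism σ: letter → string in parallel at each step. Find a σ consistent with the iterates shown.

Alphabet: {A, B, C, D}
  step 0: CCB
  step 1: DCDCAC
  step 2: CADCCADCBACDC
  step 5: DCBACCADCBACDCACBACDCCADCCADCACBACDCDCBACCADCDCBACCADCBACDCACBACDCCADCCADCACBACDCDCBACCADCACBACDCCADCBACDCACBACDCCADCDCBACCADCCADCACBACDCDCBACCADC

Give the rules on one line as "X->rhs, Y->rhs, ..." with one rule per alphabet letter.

  step 1 ⇒ step 2: DCDCAC ⇒ CA·DC·CA·DC·BAC·DC
    A ↦ BAC
    C ↦ DC
    D ↦ CA
  step 0 ⇒ step 1: CCB ⇒ DC·DC·AC
    B ↦ AC

A->BAC, B->AC, C->DC, D->CA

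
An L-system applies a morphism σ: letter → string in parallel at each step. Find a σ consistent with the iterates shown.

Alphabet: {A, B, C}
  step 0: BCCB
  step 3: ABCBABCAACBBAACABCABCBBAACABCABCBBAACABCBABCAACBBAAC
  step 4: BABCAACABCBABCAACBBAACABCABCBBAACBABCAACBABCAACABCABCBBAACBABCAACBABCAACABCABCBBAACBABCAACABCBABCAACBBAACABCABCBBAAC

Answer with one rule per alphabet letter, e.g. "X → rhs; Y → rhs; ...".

  step 3 ⇒ step 4: ABCBABCAACBBAACABCABCBBAACABCABCBBAACABCBABCAACBBAAC ⇒ B·ABC·AAC·ABC·B·ABC·AAC·B·B·AAC·ABC·ABC·B·B·AAC·B·ABC·AAC·B·ABC·AAC·ABC·ABC·B·B·AAC·B·ABC·AAC·B·ABC·AAC·ABC·ABC·B·B·AAC·B·ABC·AAC·ABC·B·ABC·AAC·B·B·AAC·ABC·ABC·B·B·AAC
    A ↦ B
    B ↦ ABC
    C ↦ AAC

A->B, B->ABC, C->AAC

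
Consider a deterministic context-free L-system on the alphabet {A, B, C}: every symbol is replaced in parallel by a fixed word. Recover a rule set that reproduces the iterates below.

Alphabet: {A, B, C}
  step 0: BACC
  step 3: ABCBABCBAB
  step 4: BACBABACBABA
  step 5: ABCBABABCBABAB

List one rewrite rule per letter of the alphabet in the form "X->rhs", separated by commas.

  step 4 ⇒ step 5: BACBABACBABA ⇒ A·B·CB·A·B·A·B·CB·A·B·A·B
    A ↦ B
    B ↦ A
    C ↦ CB

A->B, B->A, C->CB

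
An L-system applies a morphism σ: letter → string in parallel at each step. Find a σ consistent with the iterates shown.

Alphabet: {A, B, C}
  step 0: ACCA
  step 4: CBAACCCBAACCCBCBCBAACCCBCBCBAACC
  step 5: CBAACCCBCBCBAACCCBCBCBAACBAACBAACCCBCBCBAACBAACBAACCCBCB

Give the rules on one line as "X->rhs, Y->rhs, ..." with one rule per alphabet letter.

A->C, B->AA, C->CB

  step 4 ⇒ step 5: CBAACCCBAACCCBCBCBAACCCBCBCBAACC ⇒ CB·AA·C·C·CB·CB·CB·AA·C·C·CB·CB·CB·AA·CB·AA·CB·AA·C·C·CB·CB·CB·AA·CB·AA·CB·AA·C·C·CB·CB
    A ↦ C
    B ↦ AA
    C ↦ CB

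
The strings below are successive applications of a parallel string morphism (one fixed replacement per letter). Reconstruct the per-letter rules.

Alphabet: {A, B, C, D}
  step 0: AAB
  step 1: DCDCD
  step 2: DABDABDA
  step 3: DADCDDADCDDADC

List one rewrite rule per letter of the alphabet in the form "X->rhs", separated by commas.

  step 2 ⇒ step 3: DABDABDA ⇒ DA·DC·D·DA·DC·D·DA·DC
    A ↦ DC
    B ↦ D
    D ↦ DA
  step 1 ⇒ step 2: DCDCD ⇒ DA·B·DA·B·DA
    C ↦ B

A->DC, B->D, C->B, D->DA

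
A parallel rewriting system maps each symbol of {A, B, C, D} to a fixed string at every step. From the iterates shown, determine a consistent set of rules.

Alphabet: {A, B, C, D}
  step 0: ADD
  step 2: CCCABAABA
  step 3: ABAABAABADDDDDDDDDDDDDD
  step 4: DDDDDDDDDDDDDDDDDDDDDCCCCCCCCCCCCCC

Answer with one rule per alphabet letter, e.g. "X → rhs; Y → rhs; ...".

A->DDD, B->D, C->ABA, D->C

  step 3 ⇒ step 4: ABAABAABADDDDDDDDDDDDDD ⇒ DDD·D·DDD·DDD·D·DDD·DDD·D·DDD·C·C·C·C·C·C·C·C·C·C·C·C·C·C
    A ↦ DDD
    B ↦ D
    D ↦ C
  step 2 ⇒ step 3: CCCABAABA ⇒ ABA·ABA·ABA·DDD·D·DDD·DDD·D·DDD
    C ↦ ABA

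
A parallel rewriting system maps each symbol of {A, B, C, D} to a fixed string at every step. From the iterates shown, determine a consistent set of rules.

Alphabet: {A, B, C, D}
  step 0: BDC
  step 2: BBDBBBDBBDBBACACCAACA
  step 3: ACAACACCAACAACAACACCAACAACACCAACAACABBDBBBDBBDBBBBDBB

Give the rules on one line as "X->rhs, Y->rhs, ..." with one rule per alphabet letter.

A->B, B->ACA, C->BDB, D->CCA

  step 2 ⇒ step 3: BBDBBBDBBDBBACACCAACA ⇒ ACA·ACA·CCA·ACA·ACA·ACA·CCA·ACA·ACA·CCA·ACA·ACA·B·BDB·B·BDB·BDB·B·B·BDB·B
    A ↦ B
    B ↦ ACA
    C ↦ BDB
    D ↦ CCA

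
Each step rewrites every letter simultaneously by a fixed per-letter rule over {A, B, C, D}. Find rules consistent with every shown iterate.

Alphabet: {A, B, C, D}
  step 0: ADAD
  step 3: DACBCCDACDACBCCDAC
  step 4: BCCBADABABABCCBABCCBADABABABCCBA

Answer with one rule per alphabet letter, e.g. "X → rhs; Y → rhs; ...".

  step 3 ⇒ step 4: DACBCCDACDACBCCDAC ⇒ BC·C·BA·DA·BA·BA·BC·C·BA·BC·C·BA·DA·BA·BA·BC·C·BA
    A ↦ C
    B ↦ DA
    C ↦ BA
    D ↦ BC

A->C, B->DA, C->BA, D->BC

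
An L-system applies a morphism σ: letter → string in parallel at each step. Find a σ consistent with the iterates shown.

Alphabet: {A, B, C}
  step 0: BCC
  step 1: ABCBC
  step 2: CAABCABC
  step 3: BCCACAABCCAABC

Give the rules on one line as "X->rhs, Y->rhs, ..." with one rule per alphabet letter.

A->CA, B->A, C->BC

  step 2 ⇒ step 3: CAABCABC ⇒ BC·CA·CA·A·BC·CA·A·BC
    A ↦ CA
    B ↦ A
    C ↦ BC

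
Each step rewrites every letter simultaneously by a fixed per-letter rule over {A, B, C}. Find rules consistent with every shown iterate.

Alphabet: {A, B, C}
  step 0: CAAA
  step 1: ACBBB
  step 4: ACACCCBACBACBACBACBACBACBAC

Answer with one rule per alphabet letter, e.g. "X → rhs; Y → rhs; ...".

A->B, B->CC, C->AC

  step 0 ⇒ step 1: CAAA ⇒ AC·B·B·B
    A ↦ B
    C ↦ AC
    B ↦ CC  (constrained at step 1)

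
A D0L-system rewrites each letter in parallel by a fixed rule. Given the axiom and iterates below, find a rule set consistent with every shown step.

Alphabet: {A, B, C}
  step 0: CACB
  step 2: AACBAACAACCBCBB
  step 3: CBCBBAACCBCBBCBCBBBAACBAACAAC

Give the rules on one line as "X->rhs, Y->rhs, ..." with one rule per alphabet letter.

A->CB, B->AAC, C->B

  step 2 ⇒ step 3: AACBAACAACCBCBB ⇒ CB·CB·B·AAC·CB·CB·B·CB·CB·B·B·AAC·B·AAC·AAC
    A ↦ CB
    B ↦ AAC
    C ↦ B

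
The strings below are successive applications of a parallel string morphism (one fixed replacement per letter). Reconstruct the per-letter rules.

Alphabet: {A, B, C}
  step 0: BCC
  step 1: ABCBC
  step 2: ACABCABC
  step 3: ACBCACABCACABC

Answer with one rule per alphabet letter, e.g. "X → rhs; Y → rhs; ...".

A->AC, B->A, C->BC

  step 2 ⇒ step 3: ACABCABC ⇒ AC·BC·AC·A·BC·AC·A·BC
    A ↦ AC
    B ↦ A
    C ↦ BC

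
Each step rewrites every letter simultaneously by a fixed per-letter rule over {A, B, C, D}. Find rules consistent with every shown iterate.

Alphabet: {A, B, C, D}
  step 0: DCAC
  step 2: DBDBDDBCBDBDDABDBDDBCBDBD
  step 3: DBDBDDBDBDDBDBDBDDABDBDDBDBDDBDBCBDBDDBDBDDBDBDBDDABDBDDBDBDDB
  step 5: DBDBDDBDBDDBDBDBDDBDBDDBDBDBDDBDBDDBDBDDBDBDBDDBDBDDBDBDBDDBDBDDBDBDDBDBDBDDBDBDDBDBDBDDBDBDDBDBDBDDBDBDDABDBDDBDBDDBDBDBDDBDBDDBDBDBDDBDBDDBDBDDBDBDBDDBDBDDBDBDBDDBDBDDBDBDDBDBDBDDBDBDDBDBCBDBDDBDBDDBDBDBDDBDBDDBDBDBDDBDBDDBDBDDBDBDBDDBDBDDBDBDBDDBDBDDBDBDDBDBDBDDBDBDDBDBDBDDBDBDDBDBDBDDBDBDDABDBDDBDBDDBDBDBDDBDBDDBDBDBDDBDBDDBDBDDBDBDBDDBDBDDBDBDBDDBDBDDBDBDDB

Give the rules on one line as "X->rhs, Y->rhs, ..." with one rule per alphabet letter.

A->CB, B->DBD, C->DAB, D->DB

  step 2 ⇒ step 3: DBDBDDBCBDBDDABDBDDBCBDBD ⇒ DB·DBD·DB·DBD·DB·DB·DBD·DAB·DBD·DB·DBD·DB·DB·CB·DBD·DB·DBD·DB·DB·DBD·DAB·DBD·DB·DBD·DB
    A ↦ CB
    B ↦ DBD
    C ↦ DAB
    D ↦ DB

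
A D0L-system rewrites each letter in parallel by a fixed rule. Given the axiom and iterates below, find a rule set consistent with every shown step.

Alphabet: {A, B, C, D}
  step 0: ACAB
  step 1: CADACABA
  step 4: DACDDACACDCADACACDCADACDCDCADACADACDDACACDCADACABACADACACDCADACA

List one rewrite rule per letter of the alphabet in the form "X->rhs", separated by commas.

A->CA, B->BA, C->DA, D->CD

  step 0 ⇒ step 1: ACAB ⇒ CA·DA·CA·BA
    A ↦ CA
    B ↦ BA
    C ↦ DA
    D ↦ CD  (constrained at step 1)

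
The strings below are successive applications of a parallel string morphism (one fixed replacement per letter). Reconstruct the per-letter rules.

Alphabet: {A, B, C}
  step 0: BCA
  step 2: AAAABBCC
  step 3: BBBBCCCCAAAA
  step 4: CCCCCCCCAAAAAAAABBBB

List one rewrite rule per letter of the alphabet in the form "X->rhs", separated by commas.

  step 3 ⇒ step 4: BBBBCCCCAAAA ⇒ CC·CC·CC·CC·AA·AA·AA·AA·B·B·B·B
    A ↦ B
    B ↦ CC
    C ↦ AA

A->B, B->CC, C->AA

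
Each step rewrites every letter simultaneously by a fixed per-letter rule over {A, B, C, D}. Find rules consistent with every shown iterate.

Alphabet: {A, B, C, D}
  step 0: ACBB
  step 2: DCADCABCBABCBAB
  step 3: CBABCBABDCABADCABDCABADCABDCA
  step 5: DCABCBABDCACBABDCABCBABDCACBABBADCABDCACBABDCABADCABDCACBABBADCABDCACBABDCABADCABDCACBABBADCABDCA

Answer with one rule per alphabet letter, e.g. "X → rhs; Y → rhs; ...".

A->B, B->DCA, C->BA, D->C

  step 2 ⇒ step 3: DCADCABCBABCBAB ⇒ C·BA·B·C·BA·B·DCA·BA·DCA·B·DCA·BA·DCA·B·DCA
    A ↦ B
    B ↦ DCA
    C ↦ BA
    D ↦ C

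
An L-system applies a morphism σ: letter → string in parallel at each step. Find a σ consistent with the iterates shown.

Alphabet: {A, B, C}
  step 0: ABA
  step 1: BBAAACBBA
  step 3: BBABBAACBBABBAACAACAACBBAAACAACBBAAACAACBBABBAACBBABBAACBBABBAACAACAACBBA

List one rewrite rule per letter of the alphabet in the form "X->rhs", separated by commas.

A->BBA, B->AAC, C->AC

  step 0 ⇒ step 1: ABA ⇒ BBA·AAC·BBA
    A ↦ BBA
    B ↦ AAC
    C ↦ AC  (constrained at step 1)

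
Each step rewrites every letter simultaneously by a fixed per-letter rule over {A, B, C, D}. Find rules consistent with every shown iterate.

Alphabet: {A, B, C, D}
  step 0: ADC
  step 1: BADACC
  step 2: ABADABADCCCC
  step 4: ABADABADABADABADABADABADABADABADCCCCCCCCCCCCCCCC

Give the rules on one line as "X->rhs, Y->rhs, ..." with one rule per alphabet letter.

  step 1 ⇒ step 2: BADACC ⇒ A·BAD·A·BAD·CC·CC
    A ↦ BAD
    B ↦ A
    C ↦ CC
    D ↦ A

A->BAD, B->A, C->CC, D->A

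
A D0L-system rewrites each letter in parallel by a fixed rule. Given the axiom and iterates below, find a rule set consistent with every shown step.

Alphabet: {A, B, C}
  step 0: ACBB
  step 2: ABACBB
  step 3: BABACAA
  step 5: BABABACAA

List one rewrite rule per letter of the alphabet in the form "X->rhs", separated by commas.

  step 2 ⇒ step 3: ABACBB ⇒ B·A·B·AC·A·A
    A ↦ B
    B ↦ A
    C ↦ AC

A->B, B->A, C->AC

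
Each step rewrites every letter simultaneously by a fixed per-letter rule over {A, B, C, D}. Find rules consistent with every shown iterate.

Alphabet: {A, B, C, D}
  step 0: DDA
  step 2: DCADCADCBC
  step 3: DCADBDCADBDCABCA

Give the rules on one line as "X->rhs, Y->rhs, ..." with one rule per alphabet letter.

  step 2 ⇒ step 3: DCADCADCBC ⇒ DC·A·DB·DC·A·DB·DC·A·BC·A
    A ↦ DB
    B ↦ BC
    C ↦ A
    D ↦ DC

A->DB, B->BC, C->A, D->DC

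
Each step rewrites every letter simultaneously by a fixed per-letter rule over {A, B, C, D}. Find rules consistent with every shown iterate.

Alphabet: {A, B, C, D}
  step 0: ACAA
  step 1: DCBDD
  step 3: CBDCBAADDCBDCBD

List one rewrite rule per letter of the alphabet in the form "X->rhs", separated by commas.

  step 0 ⇒ step 1: ACAA ⇒ D·CB·D·D
    A ↦ D
    C ↦ CB
    B ↦ AA  (constrained at step 1)
    D ↦ CA  (constrained at step 1)

A->D, B->AA, C->CB, D->CA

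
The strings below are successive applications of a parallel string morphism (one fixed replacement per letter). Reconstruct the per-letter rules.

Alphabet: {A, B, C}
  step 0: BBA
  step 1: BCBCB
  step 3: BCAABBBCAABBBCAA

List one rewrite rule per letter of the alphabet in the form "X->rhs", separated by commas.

  step 0 ⇒ step 1: BBA ⇒ BC·BC·B
    A ↦ B
    B ↦ BC
    C ↦ AA  (constrained at step 1)

A->B, B->BC, C->AA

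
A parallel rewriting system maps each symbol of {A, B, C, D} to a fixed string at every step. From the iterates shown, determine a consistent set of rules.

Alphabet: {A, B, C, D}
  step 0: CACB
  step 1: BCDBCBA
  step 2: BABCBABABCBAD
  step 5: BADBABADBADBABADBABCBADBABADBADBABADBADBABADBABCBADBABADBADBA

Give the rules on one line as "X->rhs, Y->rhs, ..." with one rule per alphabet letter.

  step 1 ⇒ step 2: BCDBCBA ⇒ BA·BC·BA·BA·BC·BA·D
    A ↦ D
    B ↦ BA
    C ↦ BC
    D ↦ BA

A->D, B->BA, C->BC, D->BA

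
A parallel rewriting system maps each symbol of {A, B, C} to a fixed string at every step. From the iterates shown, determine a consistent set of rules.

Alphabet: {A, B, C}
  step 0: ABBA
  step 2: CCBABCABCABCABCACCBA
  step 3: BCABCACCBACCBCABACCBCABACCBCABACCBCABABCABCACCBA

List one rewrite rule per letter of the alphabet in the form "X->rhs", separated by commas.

  step 2 ⇒ step 3: CCBABCABCABCABCACCBA ⇒ BCA·BCA·CC·BA·CC·BCA·BA·CC·BCA·BA·CC·BCA·BA·CC·BCA·BA·BCA·BCA·CC·BA
    A ↦ BA
    B ↦ CC
    C ↦ BCA

A->BA, B->CC, C->BCA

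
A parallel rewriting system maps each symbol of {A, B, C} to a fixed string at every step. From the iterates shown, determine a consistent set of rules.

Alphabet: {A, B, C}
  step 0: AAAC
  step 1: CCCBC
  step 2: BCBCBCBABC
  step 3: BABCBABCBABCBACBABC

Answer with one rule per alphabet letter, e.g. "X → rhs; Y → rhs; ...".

  step 2 ⇒ step 3: BCBCBCBABC ⇒ BA·BC·BA·BC·BA·BC·BA·C·BA·BC
    A ↦ C
    B ↦ BA
    C ↦ BC

A->C, B->BA, C->BC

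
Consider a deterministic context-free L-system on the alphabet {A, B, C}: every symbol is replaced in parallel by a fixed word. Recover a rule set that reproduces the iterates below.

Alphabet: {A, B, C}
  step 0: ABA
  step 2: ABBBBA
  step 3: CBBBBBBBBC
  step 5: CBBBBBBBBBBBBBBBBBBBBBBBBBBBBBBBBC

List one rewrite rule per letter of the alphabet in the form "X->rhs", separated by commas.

A->C, B->BB, C->A

  step 2 ⇒ step 3: ABBBBA ⇒ C·BB·BB·BB·BB·C
    A ↦ C
    B ↦ BB
    C ↦ A  (constrained at step 3)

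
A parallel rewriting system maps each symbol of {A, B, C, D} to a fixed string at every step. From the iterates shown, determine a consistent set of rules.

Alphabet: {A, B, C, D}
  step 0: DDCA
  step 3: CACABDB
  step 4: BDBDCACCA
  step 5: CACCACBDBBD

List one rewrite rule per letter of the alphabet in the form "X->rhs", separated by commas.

  step 4 ⇒ step 5: BDBDCACCA ⇒ CA·C·CA·C·B·D·B·B·D
    A ↦ D
    B ↦ CA
    C ↦ B
    D ↦ C

A->D, B->CA, C->B, D->C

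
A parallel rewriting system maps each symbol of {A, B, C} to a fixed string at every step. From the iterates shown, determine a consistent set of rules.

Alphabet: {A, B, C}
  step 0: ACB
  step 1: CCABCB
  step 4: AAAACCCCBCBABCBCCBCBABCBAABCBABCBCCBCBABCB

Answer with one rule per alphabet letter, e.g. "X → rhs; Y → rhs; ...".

A->CC, B->BCB, C->A

  step 0 ⇒ step 1: ACB ⇒ CC·A·BCB
    A ↦ CC
    B ↦ BCB
    C ↦ A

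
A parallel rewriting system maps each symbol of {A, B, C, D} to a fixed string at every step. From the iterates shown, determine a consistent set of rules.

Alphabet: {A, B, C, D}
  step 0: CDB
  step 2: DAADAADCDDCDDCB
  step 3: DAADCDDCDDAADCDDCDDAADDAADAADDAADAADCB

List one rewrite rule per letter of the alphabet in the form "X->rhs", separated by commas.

  step 2 ⇒ step 3: DAADAADCDDCDDCB ⇒ DAA·DCD·DCD·DAA·DCD·DCD·DAA·D·DAA·DAA·D·DAA·DAA·D·CB
    A ↦ DCD
    B ↦ CB
    C ↦ D
    D ↦ DAA

A->DCD, B->CB, C->D, D->DAA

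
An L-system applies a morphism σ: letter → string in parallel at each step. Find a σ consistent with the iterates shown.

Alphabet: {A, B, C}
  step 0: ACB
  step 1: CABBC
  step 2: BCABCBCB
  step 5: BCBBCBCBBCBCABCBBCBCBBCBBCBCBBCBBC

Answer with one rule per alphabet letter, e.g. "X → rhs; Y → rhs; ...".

A->CA, B->BC, C->B

  step 1 ⇒ step 2: CABBC ⇒ B·CA·BC·BC·B
    A ↦ CA
    B ↦ BC
    C ↦ B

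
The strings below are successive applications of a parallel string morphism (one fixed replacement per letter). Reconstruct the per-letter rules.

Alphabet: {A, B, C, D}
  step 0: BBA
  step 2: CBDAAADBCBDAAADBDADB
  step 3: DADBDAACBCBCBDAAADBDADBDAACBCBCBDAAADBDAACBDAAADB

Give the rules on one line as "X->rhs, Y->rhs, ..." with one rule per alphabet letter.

  step 2 ⇒ step 3: CBDAAADBCBDAAADBDADB ⇒ D·ADB·DAA·CB·CB·CB·DAA·ADB·D·ADB·DAA·CB·CB·CB·DAA·ADB·DAA·CB·DAA·ADB
    A ↦ CB
    B ↦ ADB
    C ↦ D
    D ↦ DAA

A->CB, B->ADB, C->D, D->DAA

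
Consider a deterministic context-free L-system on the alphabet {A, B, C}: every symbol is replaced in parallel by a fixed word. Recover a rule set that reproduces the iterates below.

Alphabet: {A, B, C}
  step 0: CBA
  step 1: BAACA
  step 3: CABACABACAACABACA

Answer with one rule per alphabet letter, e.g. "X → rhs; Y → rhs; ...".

A->CA, B->A, C->BA

  step 0 ⇒ step 1: CBA ⇒ BA·A·CA
    A ↦ CA
    B ↦ A
    C ↦ BA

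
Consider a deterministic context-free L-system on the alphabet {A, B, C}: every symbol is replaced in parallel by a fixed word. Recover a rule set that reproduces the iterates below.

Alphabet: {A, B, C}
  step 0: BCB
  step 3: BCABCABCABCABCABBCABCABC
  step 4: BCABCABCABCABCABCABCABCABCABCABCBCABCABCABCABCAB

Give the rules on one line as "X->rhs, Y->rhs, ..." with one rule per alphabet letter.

  step 3 ⇒ step 4: BCABCABCABCABCABBCABCABC ⇒ BC·AB·CA·BC·AB·CA·BC·AB·CA·BC·AB·CA·BC·AB·CA·BC·BC·AB·CA·BC·AB·CA·BC·AB
    A ↦ CA
    B ↦ BC
    C ↦ AB

A->CA, B->BC, C->AB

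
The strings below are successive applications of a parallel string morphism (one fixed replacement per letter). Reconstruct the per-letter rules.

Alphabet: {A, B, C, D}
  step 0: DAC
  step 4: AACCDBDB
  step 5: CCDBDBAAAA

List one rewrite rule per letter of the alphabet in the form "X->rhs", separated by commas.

  step 4 ⇒ step 5: AACCDBDB ⇒ C·C·DB·DB·A·A·A·A
    A ↦ C
    B ↦ A
    C ↦ DB
    D ↦ A

A->C, B->A, C->DB, D->A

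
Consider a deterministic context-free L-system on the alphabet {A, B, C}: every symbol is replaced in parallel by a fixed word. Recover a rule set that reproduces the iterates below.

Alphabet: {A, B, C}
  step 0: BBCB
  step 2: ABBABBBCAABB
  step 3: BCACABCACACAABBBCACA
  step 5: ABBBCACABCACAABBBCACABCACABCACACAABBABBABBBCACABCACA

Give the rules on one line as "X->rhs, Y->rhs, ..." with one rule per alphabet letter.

A->B, B->CA, C->AB

  step 2 ⇒ step 3: ABBABBBCAABB ⇒ B·CA·CA·B·CA·CA·CA·AB·B·B·CA·CA
    A ↦ B
    B ↦ CA
    C ↦ AB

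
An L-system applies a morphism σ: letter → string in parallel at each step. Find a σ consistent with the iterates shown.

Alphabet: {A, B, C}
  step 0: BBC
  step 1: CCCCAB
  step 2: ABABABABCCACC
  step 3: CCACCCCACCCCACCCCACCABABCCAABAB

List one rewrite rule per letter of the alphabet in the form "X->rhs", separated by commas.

  step 2 ⇒ step 3: ABABABABCCACC ⇒ CCA·CC·CCA·CC·CCA·CC·CCA·CC·AB·AB·CCA·AB·AB
    A ↦ CCA
    B ↦ CC
    C ↦ AB

A->CCA, B->CC, C->AB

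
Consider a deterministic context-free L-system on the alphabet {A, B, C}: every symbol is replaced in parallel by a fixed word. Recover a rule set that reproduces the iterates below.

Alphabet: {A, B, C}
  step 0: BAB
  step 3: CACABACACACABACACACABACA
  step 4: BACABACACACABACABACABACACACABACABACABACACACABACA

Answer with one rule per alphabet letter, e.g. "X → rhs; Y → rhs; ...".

  step 3 ⇒ step 4: CACABACACACABACACACABACA ⇒ BA·CA·BA·CA·CA·CA·BA·CA·BA·CA·BA·CA·CA·CA·BA·CA·BA·CA·BA·CA·CA·CA·BA·CA
    A ↦ CA
    B ↦ CA
    C ↦ BA

A->CA, B->CA, C->BA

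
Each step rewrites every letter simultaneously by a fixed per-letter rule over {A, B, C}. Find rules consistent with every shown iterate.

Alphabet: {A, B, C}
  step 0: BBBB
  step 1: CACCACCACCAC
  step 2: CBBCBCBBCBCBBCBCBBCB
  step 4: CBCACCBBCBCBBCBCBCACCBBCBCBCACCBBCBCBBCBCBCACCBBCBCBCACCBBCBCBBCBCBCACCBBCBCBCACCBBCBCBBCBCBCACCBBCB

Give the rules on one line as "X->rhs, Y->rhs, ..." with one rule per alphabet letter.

  step 1 ⇒ step 2: CACCACCACCAC ⇒ CB·B·CB·CB·B·CB·CB·B·CB·CB·B·CB
    A ↦ B
    C ↦ CB
  step 0 ⇒ step 1: BBBB ⇒ CAC·CAC·CAC·CAC
    B ↦ CAC

A->B, B->CAC, C->CB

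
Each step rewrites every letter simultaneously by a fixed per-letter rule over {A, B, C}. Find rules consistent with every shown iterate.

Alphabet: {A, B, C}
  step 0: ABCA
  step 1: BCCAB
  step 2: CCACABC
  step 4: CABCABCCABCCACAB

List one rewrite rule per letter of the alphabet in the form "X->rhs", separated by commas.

A->B, B->C, C->CA

  step 1 ⇒ step 2: BCCAB ⇒ C·CA·CA·B·C
    A ↦ B
    B ↦ C
    C ↦ CA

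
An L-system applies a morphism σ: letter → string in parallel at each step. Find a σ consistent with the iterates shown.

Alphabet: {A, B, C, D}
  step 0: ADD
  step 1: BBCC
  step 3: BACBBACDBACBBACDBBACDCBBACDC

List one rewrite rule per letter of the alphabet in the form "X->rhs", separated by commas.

  step 0 ⇒ step 1: ADD ⇒ BB·C·C
    A ↦ BB
    D ↦ C
    B ↦ BAC  (constrained at step 1)
    C ↦ ACD  (constrained at step 1)

A->BB, B->BAC, C->ACD, D->C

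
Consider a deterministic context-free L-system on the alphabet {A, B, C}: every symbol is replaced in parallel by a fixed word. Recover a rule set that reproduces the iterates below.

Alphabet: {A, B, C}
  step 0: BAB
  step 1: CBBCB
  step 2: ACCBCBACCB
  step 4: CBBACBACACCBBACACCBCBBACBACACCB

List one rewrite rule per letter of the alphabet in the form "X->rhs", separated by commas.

A->B, B->CB, C->AC

  step 1 ⇒ step 2: CBBCB ⇒ AC·CB·CB·AC·CB
    B ↦ CB
    C ↦ AC
  step 0 ⇒ step 1: BAB ⇒ CB·B·CB
    A ↦ B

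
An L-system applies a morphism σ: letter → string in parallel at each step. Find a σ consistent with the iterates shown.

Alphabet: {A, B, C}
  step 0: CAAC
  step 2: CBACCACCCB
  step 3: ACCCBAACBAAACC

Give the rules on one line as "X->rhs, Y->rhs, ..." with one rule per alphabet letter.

A->CB, B->CC, C->A

  step 2 ⇒ step 3: CBACCACCCB ⇒ A·CC·CB·A·A·CB·A·A·A·CC
    A ↦ CB
    B ↦ CC
    C ↦ A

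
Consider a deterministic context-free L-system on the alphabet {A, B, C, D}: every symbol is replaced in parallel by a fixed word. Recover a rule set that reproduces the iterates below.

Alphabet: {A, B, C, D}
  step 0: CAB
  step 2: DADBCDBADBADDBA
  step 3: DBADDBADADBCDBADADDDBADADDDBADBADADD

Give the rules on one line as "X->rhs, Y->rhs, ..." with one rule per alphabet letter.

A->D, B->DAD, C->BC, D->DBA

  step 2 ⇒ step 3: DADBCDBADBADDBA ⇒ DBA·D·DBA·DAD·BC·DBA·DAD·D·DBA·DAD·D·DBA·DBA·DAD·D
    A ↦ D
    B ↦ DAD
    C ↦ BC
    D ↦ DBA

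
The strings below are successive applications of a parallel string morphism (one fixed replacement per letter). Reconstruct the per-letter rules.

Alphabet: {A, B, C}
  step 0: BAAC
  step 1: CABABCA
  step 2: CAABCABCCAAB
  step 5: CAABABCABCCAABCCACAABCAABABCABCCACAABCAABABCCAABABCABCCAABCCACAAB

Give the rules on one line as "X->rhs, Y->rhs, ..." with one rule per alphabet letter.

A->AB, B->C, C->CA

  step 1 ⇒ step 2: CABABCA ⇒ CA·AB·C·AB·C·CA·AB
    A ↦ AB
    B ↦ C
    C ↦ CA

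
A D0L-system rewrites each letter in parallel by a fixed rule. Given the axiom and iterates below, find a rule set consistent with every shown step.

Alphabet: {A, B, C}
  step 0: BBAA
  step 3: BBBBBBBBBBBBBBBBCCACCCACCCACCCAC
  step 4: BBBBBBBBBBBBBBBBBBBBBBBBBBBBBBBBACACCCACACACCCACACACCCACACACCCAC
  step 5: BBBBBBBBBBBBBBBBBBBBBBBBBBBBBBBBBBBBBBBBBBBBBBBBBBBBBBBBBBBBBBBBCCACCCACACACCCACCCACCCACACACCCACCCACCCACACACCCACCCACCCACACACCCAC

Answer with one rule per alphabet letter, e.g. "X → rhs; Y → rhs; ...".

  step 4 ⇒ step 5: BBBBBBBBBBBBBBBBBBBBBBBBBBBBBBBBACACCCACACACCCACACACCCACACACCCAC ⇒ BB·BB·BB·BB·BB·BB·BB·BB·BB·BB·BB·BB·BB·BB·BB·BB·BB·BB·BB·BB·BB·BB·BB·BB·BB·BB·BB·BB·BB·BB·BB·BB·CC·AC·CC·AC·AC·AC·CC·AC·CC·AC·CC·AC·AC·AC·CC·AC·CC·AC·CC·AC·AC·AC·CC·AC·CC·AC·CC·AC·AC·AC·CC·AC
    A ↦ CC
    B ↦ BB
    C ↦ AC

A->CC, B->BB, C->AC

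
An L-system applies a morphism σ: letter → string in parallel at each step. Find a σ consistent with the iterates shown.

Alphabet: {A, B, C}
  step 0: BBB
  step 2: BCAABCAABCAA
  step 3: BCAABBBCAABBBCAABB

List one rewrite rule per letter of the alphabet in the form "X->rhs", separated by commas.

  step 2 ⇒ step 3: BCAABCAABCAA ⇒ BC·AA·B·B·BC·AA·B·B·BC·AA·B·B
    A ↦ B
    B ↦ BC
    C ↦ AA

A->B, B->BC, C->AA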